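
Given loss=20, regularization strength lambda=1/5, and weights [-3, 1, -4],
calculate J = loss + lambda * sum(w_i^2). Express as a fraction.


L2 sq norm = sum(w^2) = 26. J = 20 + 1/5 * 26 = 126/5.

126/5


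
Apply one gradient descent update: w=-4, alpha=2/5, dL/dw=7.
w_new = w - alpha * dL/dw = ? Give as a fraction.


w_new = -4 - 2/5 * 7 = -4 - 14/5 = -34/5.

-34/5


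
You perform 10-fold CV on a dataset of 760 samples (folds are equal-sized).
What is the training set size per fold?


Each validation fold has 760/10 = 76 samples. Training set = 760 - 76 = 684.

684


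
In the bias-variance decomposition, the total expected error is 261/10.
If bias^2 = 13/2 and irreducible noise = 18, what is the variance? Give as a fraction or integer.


Total error = bias^2 + variance + irreducible noise. So variance = 261/10 - 13/2 - 18 = 8/5.

8/5


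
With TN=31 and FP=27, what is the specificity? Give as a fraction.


Specificity = TN / (TN + FP) = 31 / 58 = 31/58.

31/58


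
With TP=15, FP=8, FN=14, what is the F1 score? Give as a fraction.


Precision = 15/23 = 15/23. Recall = 15/29 = 15/29. F1 = 2*P*R/(P+R) = 15/26.

15/26


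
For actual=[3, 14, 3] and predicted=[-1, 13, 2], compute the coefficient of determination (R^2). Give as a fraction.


Mean(y) = 20/3. SS_res = 18. SS_tot = 242/3. R^2 = 1 - 18/(242/3) = 94/121.

94/121


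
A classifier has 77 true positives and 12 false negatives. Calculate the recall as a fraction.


Recall = TP / (TP + FN) = 77 / 89 = 77/89.

77/89


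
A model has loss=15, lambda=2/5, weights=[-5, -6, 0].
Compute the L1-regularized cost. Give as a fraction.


L1 norm = sum(|w|) = 11. J = 15 + 2/5 * 11 = 97/5.

97/5


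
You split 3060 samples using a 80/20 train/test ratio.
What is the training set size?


Test set = 3060 * 20% = 612. Training set = 3060 - 612 = 2448.

2448


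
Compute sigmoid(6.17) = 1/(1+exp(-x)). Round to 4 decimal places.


sigma(6.17) = 1/(1+e^(-6.17)) = 1/(1+0.002091) = 1/1.002091 = 0.9979.

0.9979


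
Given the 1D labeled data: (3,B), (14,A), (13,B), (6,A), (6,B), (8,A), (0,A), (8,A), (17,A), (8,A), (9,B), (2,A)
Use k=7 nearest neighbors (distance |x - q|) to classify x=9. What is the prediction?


Distances: |3-9|=6, |14-9|=5, |13-9|=4, |6-9|=3, |6-9|=3, |8-9|=1, |0-9|=9, |8-9|=1, |17-9|=8, |8-9|=1, |9-9|=0, |2-9|=7. 7 nearest: (9,B), (8,A), (8,A), (8,A), (6,A), (6,B), (13,B). Counts: {'B': 3, 'A': 4}. Majority class: A.

A


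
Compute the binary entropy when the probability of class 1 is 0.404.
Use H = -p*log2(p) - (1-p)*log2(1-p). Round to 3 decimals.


H = -0.404*log2(0.404) - 0.596*log2(0.596) = 0.973.

0.973


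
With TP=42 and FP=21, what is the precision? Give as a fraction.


Precision = TP / (TP + FP) = 42 / 63 = 2/3.

2/3


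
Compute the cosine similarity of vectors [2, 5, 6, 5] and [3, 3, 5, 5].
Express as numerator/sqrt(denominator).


dot = 76. |a|^2 = 90, |b|^2 = 68. cos = 76/sqrt(6120).

76/sqrt(6120)


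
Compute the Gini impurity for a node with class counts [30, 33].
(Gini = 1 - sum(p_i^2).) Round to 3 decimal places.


Total = 63. Proportions: 30/63, 33/63. sum(p_i^2) = 0.5011. Gini = 1 - 0.5011 = 0.4989, which rounds to 0.499.

0.499


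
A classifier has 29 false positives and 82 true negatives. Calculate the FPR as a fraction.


FPR = FP / (FP + TN) = 29 / 111 = 29/111.

29/111


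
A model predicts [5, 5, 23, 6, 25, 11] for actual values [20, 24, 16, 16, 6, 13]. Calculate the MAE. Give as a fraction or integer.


MAE = (1/6) * (|20-5|=15 + |24-5|=19 + |16-23|=7 + |16-6|=10 + |6-25|=19 + |13-11|=2). Sum = 72. MAE = 12.

12


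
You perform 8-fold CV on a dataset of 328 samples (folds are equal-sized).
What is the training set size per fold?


Each validation fold has 328/8 = 41 samples. Training set = 328 - 41 = 287.

287


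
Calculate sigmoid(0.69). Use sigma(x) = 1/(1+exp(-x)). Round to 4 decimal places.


sigma(0.69) = 1/(1+e^(-0.69)) = 1/(1+0.501576) = 1/1.501576 = 0.6660.

0.6660


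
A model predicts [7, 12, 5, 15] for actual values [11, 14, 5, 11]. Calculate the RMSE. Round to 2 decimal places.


MSE = 9.0000. RMSE = sqrt(9.0000) = 3.00.

3.00


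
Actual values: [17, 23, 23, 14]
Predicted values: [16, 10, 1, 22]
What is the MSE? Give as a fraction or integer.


MSE = (1/4) * ((17-16)^2=1 + (23-10)^2=169 + (23-1)^2=484 + (14-22)^2=64). Sum = 718. MSE = 359/2.

359/2


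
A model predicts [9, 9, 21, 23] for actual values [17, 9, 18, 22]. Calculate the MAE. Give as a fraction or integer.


MAE = (1/4) * (|17-9|=8 + |9-9|=0 + |18-21|=3 + |22-23|=1). Sum = 12. MAE = 3.

3


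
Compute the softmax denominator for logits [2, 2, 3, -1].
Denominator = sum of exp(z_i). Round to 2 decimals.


Denom = e^2=7.3891 + e^2=7.3891 + e^3=20.0855 + e^-1=0.3679. Sum = 35.2316, which rounds to 35.23.

35.23


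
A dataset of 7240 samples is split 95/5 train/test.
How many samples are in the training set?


Test set = 7240 * 5% = 362. Training set = 7240 - 362 = 6878.

6878


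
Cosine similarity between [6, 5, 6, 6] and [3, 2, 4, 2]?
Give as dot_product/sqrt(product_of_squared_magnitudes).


dot = 64. |a|^2 = 133, |b|^2 = 33. cos = 64/sqrt(4389).

64/sqrt(4389)


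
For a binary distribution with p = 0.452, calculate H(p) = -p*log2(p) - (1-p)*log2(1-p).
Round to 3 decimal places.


H = -0.452*log2(0.452) - 0.548*log2(0.548) = 0.993.

0.993


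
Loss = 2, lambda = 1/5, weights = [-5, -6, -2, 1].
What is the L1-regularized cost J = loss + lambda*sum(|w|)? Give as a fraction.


L1 norm = sum(|w|) = 14. J = 2 + 1/5 * 14 = 24/5.

24/5


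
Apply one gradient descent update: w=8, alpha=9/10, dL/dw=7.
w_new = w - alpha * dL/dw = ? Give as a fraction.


w_new = 8 - 9/10 * 7 = 8 - 63/10 = 17/10.

17/10


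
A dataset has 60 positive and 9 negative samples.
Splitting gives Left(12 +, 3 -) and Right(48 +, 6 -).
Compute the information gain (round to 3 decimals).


H(parent) = 0.5586. H(left) = 0.7219, H(right) = 0.5033. Weighted = (15/69)*0.7219 + (54/69)*0.5033 = 0.5508. IG = 0.5586 - 0.5508 = 0.0078, which rounds to 0.008.

0.008


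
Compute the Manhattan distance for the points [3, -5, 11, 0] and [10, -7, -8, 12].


d = sum of absolute differences: |3-10|=7 + |-5--7|=2 + |11--8|=19 + |0-12|=12 = 40.

40


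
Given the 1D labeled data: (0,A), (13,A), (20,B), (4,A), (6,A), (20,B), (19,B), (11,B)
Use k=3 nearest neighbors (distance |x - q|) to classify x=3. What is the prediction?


Distances: |0-3|=3, |13-3|=10, |20-3|=17, |4-3|=1, |6-3|=3, |20-3|=17, |19-3|=16, |11-3|=8. 3 nearest: (4,A), (0,A), (6,A). Counts: {'A': 3}. Majority class: A.

A


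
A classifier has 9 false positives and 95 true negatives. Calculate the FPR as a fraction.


FPR = FP / (FP + TN) = 9 / 104 = 9/104.

9/104


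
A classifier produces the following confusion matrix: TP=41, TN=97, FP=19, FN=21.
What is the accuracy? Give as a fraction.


Accuracy = (TP + TN) / (TP + TN + FP + FN) = (41 + 97) / 178 = 69/89.

69/89


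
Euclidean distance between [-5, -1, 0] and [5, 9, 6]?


d = sqrt(sum of squared differences). (-5-5)^2=100, (-1-9)^2=100, (0-6)^2=36. Sum = 236.

sqrt(236)


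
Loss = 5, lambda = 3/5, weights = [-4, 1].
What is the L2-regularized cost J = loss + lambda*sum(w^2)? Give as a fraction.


L2 sq norm = sum(w^2) = 17. J = 5 + 3/5 * 17 = 76/5.

76/5


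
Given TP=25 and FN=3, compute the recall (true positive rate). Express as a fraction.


Recall = TP / (TP + FN) = 25 / 28 = 25/28.

25/28


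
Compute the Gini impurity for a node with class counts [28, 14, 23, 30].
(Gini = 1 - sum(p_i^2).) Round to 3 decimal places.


Total = 95. Proportions: 28/95, 14/95, 23/95, 30/95. sum(p_i^2) = 0.2669. Gini = 1 - 0.2669 = 0.7331, which rounds to 0.733.

0.733


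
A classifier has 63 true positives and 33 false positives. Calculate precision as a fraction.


Precision = TP / (TP + FP) = 63 / 96 = 21/32.

21/32


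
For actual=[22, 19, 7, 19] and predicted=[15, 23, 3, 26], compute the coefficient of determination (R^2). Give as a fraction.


Mean(y) = 67/4. SS_res = 130. SS_tot = 531/4. R^2 = 1 - 130/(531/4) = 11/531.

11/531


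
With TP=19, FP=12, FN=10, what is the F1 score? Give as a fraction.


Precision = 19/31 = 19/31. Recall = 19/29 = 19/29. F1 = 2*P*R/(P+R) = 19/30.

19/30


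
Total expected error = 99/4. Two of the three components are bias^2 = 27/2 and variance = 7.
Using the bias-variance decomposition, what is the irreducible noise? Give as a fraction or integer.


Total error = bias^2 + variance + irreducible noise. So irreducible noise = 99/4 - 27/2 - 7 = 17/4.

17/4


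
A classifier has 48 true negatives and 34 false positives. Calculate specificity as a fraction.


Specificity = TN / (TN + FP) = 48 / 82 = 24/41.

24/41


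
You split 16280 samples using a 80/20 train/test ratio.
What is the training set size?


Test set = 16280 * 20% = 3256. Training set = 16280 - 3256 = 13024.

13024


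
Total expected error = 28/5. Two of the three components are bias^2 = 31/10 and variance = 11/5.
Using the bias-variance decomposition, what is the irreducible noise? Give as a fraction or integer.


Total error = bias^2 + variance + irreducible noise. So irreducible noise = 28/5 - 31/10 - 11/5 = 3/10.

3/10


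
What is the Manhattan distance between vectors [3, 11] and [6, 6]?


d = sum of absolute differences: |3-6|=3 + |11-6|=5 = 8.

8


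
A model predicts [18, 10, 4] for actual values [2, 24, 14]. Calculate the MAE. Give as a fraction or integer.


MAE = (1/3) * (|2-18|=16 + |24-10|=14 + |14-4|=10). Sum = 40. MAE = 40/3.

40/3


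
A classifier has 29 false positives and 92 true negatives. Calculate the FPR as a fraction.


FPR = FP / (FP + TN) = 29 / 121 = 29/121.

29/121


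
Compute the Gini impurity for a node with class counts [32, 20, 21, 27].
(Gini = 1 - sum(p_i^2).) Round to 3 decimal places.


Total = 100. Proportions: 32/100, 20/100, 21/100, 27/100. sum(p_i^2) = 0.2594. Gini = 1 - 0.2594 = 0.7406, which rounds to 0.741.

0.741


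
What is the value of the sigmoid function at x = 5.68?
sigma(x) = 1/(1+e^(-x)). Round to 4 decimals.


sigma(5.68) = 1/(1+e^(-5.68)) = 1/(1+0.003414) = 1/1.003414 = 0.9966.

0.9966


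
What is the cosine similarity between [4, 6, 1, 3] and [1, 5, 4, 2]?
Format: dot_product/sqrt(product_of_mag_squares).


dot = 44. |a|^2 = 62, |b|^2 = 46. cos = 44/sqrt(2852).

44/sqrt(2852)


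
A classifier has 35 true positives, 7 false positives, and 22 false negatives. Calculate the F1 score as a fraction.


Precision = 35/42 = 5/6. Recall = 35/57 = 35/57. F1 = 2*P*R/(P+R) = 70/99.

70/99


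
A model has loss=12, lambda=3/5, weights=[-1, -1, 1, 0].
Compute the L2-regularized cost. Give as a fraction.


L2 sq norm = sum(w^2) = 3. J = 12 + 3/5 * 3 = 69/5.

69/5


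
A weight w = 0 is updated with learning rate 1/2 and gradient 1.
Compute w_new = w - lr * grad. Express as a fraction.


w_new = 0 - 1/2 * 1 = 0 - 1/2 = -1/2.

-1/2


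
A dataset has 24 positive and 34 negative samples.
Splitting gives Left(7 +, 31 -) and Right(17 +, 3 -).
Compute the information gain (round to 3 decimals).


H(parent) = 0.9784. H(left) = 0.6892, H(right) = 0.6098. Weighted = (38/58)*0.6892 + (20/58)*0.6098 = 0.6618. IG = 0.9784 - 0.6618 = 0.3166, which rounds to 0.317.

0.317


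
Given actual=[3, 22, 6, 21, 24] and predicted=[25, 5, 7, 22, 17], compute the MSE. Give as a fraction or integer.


MSE = (1/5) * ((3-25)^2=484 + (22-5)^2=289 + (6-7)^2=1 + (21-22)^2=1 + (24-17)^2=49). Sum = 824. MSE = 824/5.

824/5


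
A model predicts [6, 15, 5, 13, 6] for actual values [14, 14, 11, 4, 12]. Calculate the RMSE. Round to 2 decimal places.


MSE = 43.6000. RMSE = sqrt(43.6000) = 6.60.

6.60


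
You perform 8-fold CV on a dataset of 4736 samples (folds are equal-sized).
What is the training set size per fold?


Each validation fold has 4736/8 = 592 samples. Training set = 4736 - 592 = 4144.

4144


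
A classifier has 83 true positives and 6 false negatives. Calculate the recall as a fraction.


Recall = TP / (TP + FN) = 83 / 89 = 83/89.

83/89


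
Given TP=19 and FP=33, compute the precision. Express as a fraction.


Precision = TP / (TP + FP) = 19 / 52 = 19/52.

19/52


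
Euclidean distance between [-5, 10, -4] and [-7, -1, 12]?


d = sqrt(sum of squared differences). (-5--7)^2=4, (10--1)^2=121, (-4-12)^2=256. Sum = 381.

sqrt(381)


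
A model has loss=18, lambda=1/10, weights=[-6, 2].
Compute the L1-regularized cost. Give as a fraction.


L1 norm = sum(|w|) = 8. J = 18 + 1/10 * 8 = 94/5.

94/5


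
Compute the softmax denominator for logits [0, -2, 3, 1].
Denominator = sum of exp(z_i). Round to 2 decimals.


Denom = e^0=1.0000 + e^-2=0.1353 + e^3=20.0855 + e^1=2.7183. Sum = 23.9391, which rounds to 23.94.

23.94


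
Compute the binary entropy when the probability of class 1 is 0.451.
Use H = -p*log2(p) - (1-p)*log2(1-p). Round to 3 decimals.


H = -0.451*log2(0.451) - 0.549*log2(0.549) = 0.993.

0.993


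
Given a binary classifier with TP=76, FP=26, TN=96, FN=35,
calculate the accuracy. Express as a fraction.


Accuracy = (TP + TN) / (TP + TN + FP + FN) = (76 + 96) / 233 = 172/233.

172/233


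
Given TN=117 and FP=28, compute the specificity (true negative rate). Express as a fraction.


Specificity = TN / (TN + FP) = 117 / 145 = 117/145.

117/145


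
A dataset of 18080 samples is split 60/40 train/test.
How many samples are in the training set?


Test set = 18080 * 40% = 7232. Training set = 18080 - 7232 = 10848.

10848


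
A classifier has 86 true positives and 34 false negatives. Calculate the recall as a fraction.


Recall = TP / (TP + FN) = 86 / 120 = 43/60.

43/60


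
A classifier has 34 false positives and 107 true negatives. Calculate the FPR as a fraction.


FPR = FP / (FP + TN) = 34 / 141 = 34/141.

34/141


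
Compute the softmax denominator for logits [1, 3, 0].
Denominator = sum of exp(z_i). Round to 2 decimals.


Denom = e^1=2.7183 + e^3=20.0855 + e^0=1.0000. Sum = 23.8038, which rounds to 23.80.

23.80


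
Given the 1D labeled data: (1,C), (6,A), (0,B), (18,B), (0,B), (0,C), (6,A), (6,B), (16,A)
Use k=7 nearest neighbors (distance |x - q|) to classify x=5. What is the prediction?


Distances: |1-5|=4, |6-5|=1, |0-5|=5, |18-5|=13, |0-5|=5, |0-5|=5, |6-5|=1, |6-5|=1, |16-5|=11. 7 nearest: (6,A), (6,A), (6,B), (1,C), (0,B), (0,B), (0,C). Counts: {'A': 2, 'B': 3, 'C': 2}. Majority class: B.

B


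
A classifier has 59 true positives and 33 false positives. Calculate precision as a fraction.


Precision = TP / (TP + FP) = 59 / 92 = 59/92.

59/92


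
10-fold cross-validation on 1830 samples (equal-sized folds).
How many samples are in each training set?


Each validation fold has 1830/10 = 183 samples. Training set = 1830 - 183 = 1647.

1647


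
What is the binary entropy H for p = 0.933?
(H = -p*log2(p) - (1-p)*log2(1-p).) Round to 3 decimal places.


H = -0.933*log2(0.933) - 0.067*log2(0.067) = 0.355.

0.355


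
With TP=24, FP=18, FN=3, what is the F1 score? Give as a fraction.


Precision = 24/42 = 4/7. Recall = 24/27 = 8/9. F1 = 2*P*R/(P+R) = 16/23.

16/23


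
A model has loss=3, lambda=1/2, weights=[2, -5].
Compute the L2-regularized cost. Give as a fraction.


L2 sq norm = sum(w^2) = 29. J = 3 + 1/2 * 29 = 35/2.

35/2


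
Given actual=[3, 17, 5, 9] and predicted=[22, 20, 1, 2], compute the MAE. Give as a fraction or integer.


MAE = (1/4) * (|3-22|=19 + |17-20|=3 + |5-1|=4 + |9-2|=7). Sum = 33. MAE = 33/4.

33/4


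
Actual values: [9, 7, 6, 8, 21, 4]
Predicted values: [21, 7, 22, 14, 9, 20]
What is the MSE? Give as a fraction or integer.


MSE = (1/6) * ((9-21)^2=144 + (7-7)^2=0 + (6-22)^2=256 + (8-14)^2=36 + (21-9)^2=144 + (4-20)^2=256). Sum = 836. MSE = 418/3.

418/3


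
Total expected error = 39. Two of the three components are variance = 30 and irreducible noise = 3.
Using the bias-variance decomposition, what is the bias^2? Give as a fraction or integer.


Total error = bias^2 + variance + irreducible noise. So bias^2 = 39 - 30 - 3 = 6.

6


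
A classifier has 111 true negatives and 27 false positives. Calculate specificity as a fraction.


Specificity = TN / (TN + FP) = 111 / 138 = 37/46.

37/46


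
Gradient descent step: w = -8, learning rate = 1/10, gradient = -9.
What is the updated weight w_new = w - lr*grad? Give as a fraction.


w_new = -8 - 1/10 * -9 = -8 - -9/10 = -71/10.

-71/10


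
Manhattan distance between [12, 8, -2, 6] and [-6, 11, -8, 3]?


d = sum of absolute differences: |12--6|=18 + |8-11|=3 + |-2--8|=6 + |6-3|=3 = 30.

30


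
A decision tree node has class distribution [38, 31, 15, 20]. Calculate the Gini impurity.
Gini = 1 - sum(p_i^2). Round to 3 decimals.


Total = 104. Proportions: 38/104, 31/104, 15/104, 20/104. sum(p_i^2) = 0.2801. Gini = 1 - 0.2801 = 0.7199, which rounds to 0.720.

0.720


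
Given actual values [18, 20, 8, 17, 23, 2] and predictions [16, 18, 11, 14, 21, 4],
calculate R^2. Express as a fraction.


Mean(y) = 44/3. SS_res = 34. SS_tot = 958/3. R^2 = 1 - 34/(958/3) = 428/479.

428/479


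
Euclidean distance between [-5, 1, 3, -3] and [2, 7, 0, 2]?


d = sqrt(sum of squared differences). (-5-2)^2=49, (1-7)^2=36, (3-0)^2=9, (-3-2)^2=25. Sum = 119.

sqrt(119)


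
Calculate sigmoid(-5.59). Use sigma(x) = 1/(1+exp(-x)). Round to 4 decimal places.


sigma(-5.59) = 1/(1+e^(5.59)) = 1/(1+267.735620) = 1/268.735620 = 0.0037.

0.0037


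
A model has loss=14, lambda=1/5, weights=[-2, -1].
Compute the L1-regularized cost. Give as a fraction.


L1 norm = sum(|w|) = 3. J = 14 + 1/5 * 3 = 73/5.

73/5


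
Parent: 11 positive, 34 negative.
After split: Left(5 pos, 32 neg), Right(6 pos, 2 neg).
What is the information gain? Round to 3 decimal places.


H(parent) = 0.8024. H(left) = 0.5714, H(right) = 0.8113. Weighted = (37/45)*0.5714 + (8/45)*0.8113 = 0.6140. IG = 0.8024 - 0.6140 = 0.1884, which rounds to 0.188.

0.188


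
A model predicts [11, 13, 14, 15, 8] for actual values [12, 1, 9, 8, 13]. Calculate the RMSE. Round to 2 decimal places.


MSE = 48.8000. RMSE = sqrt(48.8000) = 6.99.

6.99


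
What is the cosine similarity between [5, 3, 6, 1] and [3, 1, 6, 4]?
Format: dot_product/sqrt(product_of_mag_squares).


dot = 58. |a|^2 = 71, |b|^2 = 62. cos = 58/sqrt(4402).

58/sqrt(4402)


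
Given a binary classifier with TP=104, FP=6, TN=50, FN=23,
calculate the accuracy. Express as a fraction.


Accuracy = (TP + TN) / (TP + TN + FP + FN) = (104 + 50) / 183 = 154/183.

154/183


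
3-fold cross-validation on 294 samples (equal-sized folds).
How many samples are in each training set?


Each validation fold has 294/3 = 98 samples. Training set = 294 - 98 = 196.

196


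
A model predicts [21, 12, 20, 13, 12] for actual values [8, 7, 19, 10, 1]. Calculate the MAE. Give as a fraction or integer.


MAE = (1/5) * (|8-21|=13 + |7-12|=5 + |19-20|=1 + |10-13|=3 + |1-12|=11). Sum = 33. MAE = 33/5.

33/5


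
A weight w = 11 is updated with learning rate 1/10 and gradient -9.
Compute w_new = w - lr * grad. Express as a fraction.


w_new = 11 - 1/10 * -9 = 11 - -9/10 = 119/10.

119/10


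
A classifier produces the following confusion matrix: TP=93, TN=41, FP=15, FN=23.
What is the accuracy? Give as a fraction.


Accuracy = (TP + TN) / (TP + TN + FP + FN) = (93 + 41) / 172 = 67/86.

67/86


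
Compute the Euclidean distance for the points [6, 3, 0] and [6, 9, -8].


d = sqrt(sum of squared differences). (6-6)^2=0, (3-9)^2=36, (0--8)^2=64. Sum = 100.

10


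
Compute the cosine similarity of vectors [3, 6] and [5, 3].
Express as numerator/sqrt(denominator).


dot = 33. |a|^2 = 45, |b|^2 = 34. cos = 33/sqrt(1530).

33/sqrt(1530)


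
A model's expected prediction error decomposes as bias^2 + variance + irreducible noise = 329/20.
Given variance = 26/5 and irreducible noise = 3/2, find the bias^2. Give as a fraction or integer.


Total error = bias^2 + variance + irreducible noise. So bias^2 = 329/20 - 26/5 - 3/2 = 39/4.

39/4


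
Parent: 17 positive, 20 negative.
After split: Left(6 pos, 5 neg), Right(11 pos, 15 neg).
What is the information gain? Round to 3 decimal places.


H(parent) = 0.9953. H(left) = 0.9940, H(right) = 0.9829. Weighted = (11/37)*0.9940 + (26/37)*0.9829 = 0.9862. IG = 0.9953 - 0.9862 = 0.0091, which rounds to 0.009.

0.009


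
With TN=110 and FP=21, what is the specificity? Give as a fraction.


Specificity = TN / (TN + FP) = 110 / 131 = 110/131.

110/131


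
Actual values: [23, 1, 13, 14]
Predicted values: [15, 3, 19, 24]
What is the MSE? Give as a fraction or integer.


MSE = (1/4) * ((23-15)^2=64 + (1-3)^2=4 + (13-19)^2=36 + (14-24)^2=100). Sum = 204. MSE = 51.

51


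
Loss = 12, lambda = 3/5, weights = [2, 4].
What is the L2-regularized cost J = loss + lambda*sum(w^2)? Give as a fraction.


L2 sq norm = sum(w^2) = 20. J = 12 + 3/5 * 20 = 24.

24


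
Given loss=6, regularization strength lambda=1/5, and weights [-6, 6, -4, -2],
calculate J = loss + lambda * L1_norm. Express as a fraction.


L1 norm = sum(|w|) = 18. J = 6 + 1/5 * 18 = 48/5.

48/5


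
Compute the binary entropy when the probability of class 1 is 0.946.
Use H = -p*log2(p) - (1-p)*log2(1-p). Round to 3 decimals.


H = -0.946*log2(0.946) - 0.054*log2(0.054) = 0.303.

0.303


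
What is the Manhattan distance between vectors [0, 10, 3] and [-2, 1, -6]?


d = sum of absolute differences: |0--2|=2 + |10-1|=9 + |3--6|=9 = 20.

20


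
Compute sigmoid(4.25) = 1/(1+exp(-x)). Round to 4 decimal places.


sigma(4.25) = 1/(1+e^(-4.25)) = 1/(1+0.014264) = 1/1.014264 = 0.9859.

0.9859


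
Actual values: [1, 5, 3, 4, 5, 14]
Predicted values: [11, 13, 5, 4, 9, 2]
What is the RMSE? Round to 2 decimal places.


MSE = 54.6667. RMSE = sqrt(54.6667) = 7.39.

7.39


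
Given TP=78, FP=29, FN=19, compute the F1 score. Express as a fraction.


Precision = 78/107 = 78/107. Recall = 78/97 = 78/97. F1 = 2*P*R/(P+R) = 13/17.

13/17


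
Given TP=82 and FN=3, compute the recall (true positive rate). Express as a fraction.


Recall = TP / (TP + FN) = 82 / 85 = 82/85.

82/85


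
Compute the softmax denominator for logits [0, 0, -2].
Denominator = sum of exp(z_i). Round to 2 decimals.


Denom = e^0=1.0000 + e^0=1.0000 + e^-2=0.1353. Sum = 2.1353, which rounds to 2.14.

2.14


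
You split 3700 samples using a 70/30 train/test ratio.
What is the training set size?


Test set = 3700 * 30% = 1110. Training set = 3700 - 1110 = 2590.

2590


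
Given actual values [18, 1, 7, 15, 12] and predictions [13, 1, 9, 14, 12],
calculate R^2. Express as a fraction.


Mean(y) = 53/5. SS_res = 30. SS_tot = 906/5. R^2 = 1 - 30/(906/5) = 126/151.

126/151


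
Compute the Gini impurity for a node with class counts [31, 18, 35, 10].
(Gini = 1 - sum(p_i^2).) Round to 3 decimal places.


Total = 94. Proportions: 31/94, 18/94, 35/94, 10/94. sum(p_i^2) = 0.2954. Gini = 1 - 0.2954 = 0.7046, which rounds to 0.705.

0.705


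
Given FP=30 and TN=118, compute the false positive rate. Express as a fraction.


FPR = FP / (FP + TN) = 30 / 148 = 15/74.

15/74


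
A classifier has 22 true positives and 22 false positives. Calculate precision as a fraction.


Precision = TP / (TP + FP) = 22 / 44 = 1/2.

1/2


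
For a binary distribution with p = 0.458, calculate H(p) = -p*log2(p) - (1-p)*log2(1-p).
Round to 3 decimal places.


H = -0.458*log2(0.458) - 0.542*log2(0.542) = 0.995.

0.995


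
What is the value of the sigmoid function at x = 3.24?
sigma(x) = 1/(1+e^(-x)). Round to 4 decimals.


sigma(3.24) = 1/(1+e^(-3.24)) = 1/(1+0.039164) = 1/1.039164 = 0.9623.

0.9623


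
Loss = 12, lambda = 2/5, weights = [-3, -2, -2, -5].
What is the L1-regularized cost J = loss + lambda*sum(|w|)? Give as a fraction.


L1 norm = sum(|w|) = 12. J = 12 + 2/5 * 12 = 84/5.

84/5


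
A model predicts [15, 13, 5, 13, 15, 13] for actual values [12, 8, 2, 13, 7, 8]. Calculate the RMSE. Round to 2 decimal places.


MSE = 22.0000. RMSE = sqrt(22.0000) = 4.69.

4.69


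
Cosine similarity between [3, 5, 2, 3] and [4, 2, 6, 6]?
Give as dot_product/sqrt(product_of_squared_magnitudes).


dot = 52. |a|^2 = 47, |b|^2 = 92. cos = 52/sqrt(4324).

52/sqrt(4324)


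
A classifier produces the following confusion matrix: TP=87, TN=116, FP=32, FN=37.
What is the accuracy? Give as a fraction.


Accuracy = (TP + TN) / (TP + TN + FP + FN) = (87 + 116) / 272 = 203/272.

203/272


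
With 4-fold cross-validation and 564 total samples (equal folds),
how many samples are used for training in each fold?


Each validation fold has 564/4 = 141 samples. Training set = 564 - 141 = 423.

423


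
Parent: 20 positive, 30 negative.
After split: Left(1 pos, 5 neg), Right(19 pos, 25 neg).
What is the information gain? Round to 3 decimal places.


H(parent) = 0.9710. H(left) = 0.6500, H(right) = 0.9865. Weighted = (6/50)*0.6500 + (44/50)*0.9865 = 0.9461. IG = 0.9710 - 0.9461 = 0.0249, which rounds to 0.025.

0.025


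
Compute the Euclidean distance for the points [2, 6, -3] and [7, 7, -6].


d = sqrt(sum of squared differences). (2-7)^2=25, (6-7)^2=1, (-3--6)^2=9. Sum = 35.

sqrt(35)


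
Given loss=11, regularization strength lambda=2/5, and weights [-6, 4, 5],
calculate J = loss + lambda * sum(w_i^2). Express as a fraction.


L2 sq norm = sum(w^2) = 77. J = 11 + 2/5 * 77 = 209/5.

209/5


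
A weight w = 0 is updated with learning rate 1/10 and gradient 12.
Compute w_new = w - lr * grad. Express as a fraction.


w_new = 0 - 1/10 * 12 = 0 - 6/5 = -6/5.

-6/5


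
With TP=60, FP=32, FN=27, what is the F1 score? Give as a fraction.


Precision = 60/92 = 15/23. Recall = 60/87 = 20/29. F1 = 2*P*R/(P+R) = 120/179.

120/179


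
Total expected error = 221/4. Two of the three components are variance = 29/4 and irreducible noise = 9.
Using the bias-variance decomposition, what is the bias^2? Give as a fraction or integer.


Total error = bias^2 + variance + irreducible noise. So bias^2 = 221/4 - 29/4 - 9 = 39.

39


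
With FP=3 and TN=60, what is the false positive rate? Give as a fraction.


FPR = FP / (FP + TN) = 3 / 63 = 1/21.

1/21


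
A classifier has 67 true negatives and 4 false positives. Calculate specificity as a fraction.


Specificity = TN / (TN + FP) = 67 / 71 = 67/71.

67/71


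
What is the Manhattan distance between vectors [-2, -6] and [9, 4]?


d = sum of absolute differences: |-2-9|=11 + |-6-4|=10 = 21.

21


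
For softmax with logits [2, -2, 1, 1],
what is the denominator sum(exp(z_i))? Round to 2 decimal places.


Denom = e^2=7.3891 + e^-2=0.1353 + e^1=2.7183 + e^1=2.7183. Sum = 12.9610, which rounds to 12.96.

12.96


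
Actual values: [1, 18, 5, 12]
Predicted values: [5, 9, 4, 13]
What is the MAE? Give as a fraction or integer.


MAE = (1/4) * (|1-5|=4 + |18-9|=9 + |5-4|=1 + |12-13|=1). Sum = 15. MAE = 15/4.

15/4


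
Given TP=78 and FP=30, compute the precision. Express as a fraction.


Precision = TP / (TP + FP) = 78 / 108 = 13/18.

13/18


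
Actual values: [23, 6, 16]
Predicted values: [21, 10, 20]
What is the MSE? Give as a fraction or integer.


MSE = (1/3) * ((23-21)^2=4 + (6-10)^2=16 + (16-20)^2=16). Sum = 36. MSE = 12.

12


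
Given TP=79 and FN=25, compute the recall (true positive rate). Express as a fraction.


Recall = TP / (TP + FN) = 79 / 104 = 79/104.

79/104


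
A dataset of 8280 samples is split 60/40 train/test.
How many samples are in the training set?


Test set = 8280 * 40% = 3312. Training set = 8280 - 3312 = 4968.

4968


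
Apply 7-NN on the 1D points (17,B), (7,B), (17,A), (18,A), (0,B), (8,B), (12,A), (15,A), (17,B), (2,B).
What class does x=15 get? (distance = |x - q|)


Distances: |17-15|=2, |7-15|=8, |17-15|=2, |18-15|=3, |0-15|=15, |8-15|=7, |12-15|=3, |15-15|=0, |17-15|=2, |2-15|=13. 7 nearest: (15,A), (17,A), (17,B), (17,B), (18,A), (12,A), (8,B). Counts: {'A': 4, 'B': 3}. Majority class: A.

A


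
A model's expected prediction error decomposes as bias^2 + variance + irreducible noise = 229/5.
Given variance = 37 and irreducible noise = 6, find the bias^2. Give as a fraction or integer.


Total error = bias^2 + variance + irreducible noise. So bias^2 = 229/5 - 37 - 6 = 14/5.

14/5


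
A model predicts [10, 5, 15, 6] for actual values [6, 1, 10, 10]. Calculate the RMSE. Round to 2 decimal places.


MSE = 18.2500. RMSE = sqrt(18.2500) = 4.27.

4.27


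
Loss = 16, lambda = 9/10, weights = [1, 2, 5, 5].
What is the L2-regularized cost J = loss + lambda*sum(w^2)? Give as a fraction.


L2 sq norm = sum(w^2) = 55. J = 16 + 9/10 * 55 = 131/2.

131/2


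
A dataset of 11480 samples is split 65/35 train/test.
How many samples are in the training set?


Test set = 11480 * 35% = 4018. Training set = 11480 - 4018 = 7462.

7462


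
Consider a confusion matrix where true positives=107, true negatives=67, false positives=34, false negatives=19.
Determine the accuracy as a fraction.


Accuracy = (TP + TN) / (TP + TN + FP + FN) = (107 + 67) / 227 = 174/227.

174/227


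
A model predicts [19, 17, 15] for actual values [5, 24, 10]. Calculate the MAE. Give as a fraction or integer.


MAE = (1/3) * (|5-19|=14 + |24-17|=7 + |10-15|=5). Sum = 26. MAE = 26/3.

26/3


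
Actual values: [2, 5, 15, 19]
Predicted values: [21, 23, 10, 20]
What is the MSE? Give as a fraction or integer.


MSE = (1/4) * ((2-21)^2=361 + (5-23)^2=324 + (15-10)^2=25 + (19-20)^2=1). Sum = 711. MSE = 711/4.

711/4


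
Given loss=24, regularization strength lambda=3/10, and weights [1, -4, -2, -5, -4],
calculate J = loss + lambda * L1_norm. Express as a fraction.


L1 norm = sum(|w|) = 16. J = 24 + 3/10 * 16 = 144/5.

144/5


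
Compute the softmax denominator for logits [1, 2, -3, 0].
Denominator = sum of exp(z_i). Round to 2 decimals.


Denom = e^1=2.7183 + e^2=7.3891 + e^-3=0.0498 + e^0=1.0000. Sum = 11.1572, which rounds to 11.16.

11.16


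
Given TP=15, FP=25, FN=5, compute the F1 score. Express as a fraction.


Precision = 15/40 = 3/8. Recall = 15/20 = 3/4. F1 = 2*P*R/(P+R) = 1/2.

1/2


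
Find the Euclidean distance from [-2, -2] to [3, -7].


d = sqrt(sum of squared differences). (-2-3)^2=25, (-2--7)^2=25. Sum = 50.

sqrt(50)


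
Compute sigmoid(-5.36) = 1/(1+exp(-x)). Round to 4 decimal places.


sigma(-5.36) = 1/(1+e^(5.36)) = 1/(1+212.724946) = 1/213.724946 = 0.0047.

0.0047


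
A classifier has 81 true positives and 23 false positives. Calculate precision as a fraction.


Precision = TP / (TP + FP) = 81 / 104 = 81/104.

81/104


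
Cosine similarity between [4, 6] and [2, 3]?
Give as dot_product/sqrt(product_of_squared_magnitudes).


dot = 26. |a|^2 = 52, |b|^2 = 13. cos = 26/sqrt(676).

26/sqrt(676)


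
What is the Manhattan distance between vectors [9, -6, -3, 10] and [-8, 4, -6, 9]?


d = sum of absolute differences: |9--8|=17 + |-6-4|=10 + |-3--6|=3 + |10-9|=1 = 31.

31


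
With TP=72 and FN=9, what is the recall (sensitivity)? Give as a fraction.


Recall = TP / (TP + FN) = 72 / 81 = 8/9.

8/9


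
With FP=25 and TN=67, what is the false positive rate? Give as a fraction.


FPR = FP / (FP + TN) = 25 / 92 = 25/92.

25/92


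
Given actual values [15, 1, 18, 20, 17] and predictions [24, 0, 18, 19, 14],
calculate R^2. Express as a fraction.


Mean(y) = 71/5. SS_res = 92. SS_tot = 1154/5. R^2 = 1 - 92/(1154/5) = 347/577.

347/577


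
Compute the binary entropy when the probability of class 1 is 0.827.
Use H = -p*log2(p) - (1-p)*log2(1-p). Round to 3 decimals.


H = -0.827*log2(0.827) - 0.173*log2(0.173) = 0.665.

0.665


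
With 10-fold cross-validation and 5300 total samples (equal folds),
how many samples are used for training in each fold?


Each validation fold has 5300/10 = 530 samples. Training set = 5300 - 530 = 4770.

4770


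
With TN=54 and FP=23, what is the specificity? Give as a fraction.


Specificity = TN / (TN + FP) = 54 / 77 = 54/77.

54/77


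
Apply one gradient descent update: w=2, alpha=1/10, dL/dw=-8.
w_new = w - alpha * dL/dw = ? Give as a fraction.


w_new = 2 - 1/10 * -8 = 2 - -4/5 = 14/5.

14/5


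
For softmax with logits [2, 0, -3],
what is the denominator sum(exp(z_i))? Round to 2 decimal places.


Denom = e^2=7.3891 + e^0=1.0000 + e^-3=0.0498. Sum = 8.4389, which rounds to 8.44.

8.44


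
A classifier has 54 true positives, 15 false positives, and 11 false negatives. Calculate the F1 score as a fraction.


Precision = 54/69 = 18/23. Recall = 54/65 = 54/65. F1 = 2*P*R/(P+R) = 54/67.

54/67


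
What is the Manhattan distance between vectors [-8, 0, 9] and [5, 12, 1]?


d = sum of absolute differences: |-8-5|=13 + |0-12|=12 + |9-1|=8 = 33.

33


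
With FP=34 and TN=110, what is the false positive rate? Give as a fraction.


FPR = FP / (FP + TN) = 34 / 144 = 17/72.

17/72


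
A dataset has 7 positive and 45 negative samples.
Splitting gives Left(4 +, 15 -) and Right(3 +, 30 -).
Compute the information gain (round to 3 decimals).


H(parent) = 0.5700. H(left) = 0.7425, H(right) = 0.4395. Weighted = (19/52)*0.7425 + (33/52)*0.4395 = 0.5502. IG = 0.5700 - 0.5502 = 0.0198, which rounds to 0.020.

0.020


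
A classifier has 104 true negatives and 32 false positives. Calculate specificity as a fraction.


Specificity = TN / (TN + FP) = 104 / 136 = 13/17.

13/17


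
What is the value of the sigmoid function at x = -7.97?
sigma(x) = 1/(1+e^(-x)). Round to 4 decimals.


sigma(-7.97) = 1/(1+e^(7.97)) = 1/(1+2892.857364) = 1/2893.857364 = 0.0003.

0.0003


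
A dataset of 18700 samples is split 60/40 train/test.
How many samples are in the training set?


Test set = 18700 * 40% = 7480. Training set = 18700 - 7480 = 11220.

11220


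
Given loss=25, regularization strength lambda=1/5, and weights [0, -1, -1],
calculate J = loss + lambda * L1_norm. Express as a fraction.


L1 norm = sum(|w|) = 2. J = 25 + 1/5 * 2 = 127/5.

127/5


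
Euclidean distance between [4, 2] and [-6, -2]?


d = sqrt(sum of squared differences). (4--6)^2=100, (2--2)^2=16. Sum = 116.

sqrt(116)


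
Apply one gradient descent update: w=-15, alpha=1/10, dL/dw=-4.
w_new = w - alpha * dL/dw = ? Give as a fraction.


w_new = -15 - 1/10 * -4 = -15 - -2/5 = -73/5.

-73/5


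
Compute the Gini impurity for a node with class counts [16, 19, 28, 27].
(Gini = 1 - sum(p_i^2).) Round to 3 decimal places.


Total = 90. Proportions: 16/90, 19/90, 28/90, 27/90. sum(p_i^2) = 0.2630. Gini = 1 - 0.2630 = 0.7370, which rounds to 0.737.

0.737


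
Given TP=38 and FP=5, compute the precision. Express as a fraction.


Precision = TP / (TP + FP) = 38 / 43 = 38/43.

38/43


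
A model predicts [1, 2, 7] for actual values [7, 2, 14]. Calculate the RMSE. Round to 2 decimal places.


MSE = 28.3333. RMSE = sqrt(28.3333) = 5.32.

5.32


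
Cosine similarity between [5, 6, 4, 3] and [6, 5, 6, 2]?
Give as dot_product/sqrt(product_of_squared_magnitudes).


dot = 90. |a|^2 = 86, |b|^2 = 101. cos = 90/sqrt(8686).

90/sqrt(8686)


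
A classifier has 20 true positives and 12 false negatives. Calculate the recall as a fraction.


Recall = TP / (TP + FN) = 20 / 32 = 5/8.

5/8


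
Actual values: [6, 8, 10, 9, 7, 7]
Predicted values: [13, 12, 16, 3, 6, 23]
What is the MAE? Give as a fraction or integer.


MAE = (1/6) * (|6-13|=7 + |8-12|=4 + |10-16|=6 + |9-3|=6 + |7-6|=1 + |7-23|=16). Sum = 40. MAE = 20/3.

20/3


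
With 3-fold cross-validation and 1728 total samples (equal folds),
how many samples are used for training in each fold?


Each validation fold has 1728/3 = 576 samples. Training set = 1728 - 576 = 1152.

1152


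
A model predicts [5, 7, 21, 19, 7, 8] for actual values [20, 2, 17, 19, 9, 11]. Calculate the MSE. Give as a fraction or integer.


MSE = (1/6) * ((20-5)^2=225 + (2-7)^2=25 + (17-21)^2=16 + (19-19)^2=0 + (9-7)^2=4 + (11-8)^2=9). Sum = 279. MSE = 93/2.

93/2


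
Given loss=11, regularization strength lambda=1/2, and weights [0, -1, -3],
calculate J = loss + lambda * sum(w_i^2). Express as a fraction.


L2 sq norm = sum(w^2) = 10. J = 11 + 1/2 * 10 = 16.

16


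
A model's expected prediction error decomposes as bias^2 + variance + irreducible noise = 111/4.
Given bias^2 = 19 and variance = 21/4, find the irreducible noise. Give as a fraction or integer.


Total error = bias^2 + variance + irreducible noise. So irreducible noise = 111/4 - 19 - 21/4 = 7/2.

7/2


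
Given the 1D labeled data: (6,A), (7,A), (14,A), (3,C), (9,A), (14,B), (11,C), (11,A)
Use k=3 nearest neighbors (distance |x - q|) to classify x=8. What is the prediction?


Distances: |6-8|=2, |7-8|=1, |14-8|=6, |3-8|=5, |9-8|=1, |14-8|=6, |11-8|=3, |11-8|=3. 3 nearest: (7,A), (9,A), (6,A). Counts: {'A': 3}. Majority class: A.

A


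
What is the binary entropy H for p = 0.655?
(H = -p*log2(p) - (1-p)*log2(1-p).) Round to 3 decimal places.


H = -0.655*log2(0.655) - 0.345*log2(0.345) = 0.930.

0.930


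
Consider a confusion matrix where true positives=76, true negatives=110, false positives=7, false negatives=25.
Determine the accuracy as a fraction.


Accuracy = (TP + TN) / (TP + TN + FP + FN) = (76 + 110) / 218 = 93/109.

93/109


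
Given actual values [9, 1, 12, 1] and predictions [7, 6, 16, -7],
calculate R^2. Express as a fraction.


Mean(y) = 23/4. SS_res = 109. SS_tot = 379/4. R^2 = 1 - 109/(379/4) = -57/379.

-57/379


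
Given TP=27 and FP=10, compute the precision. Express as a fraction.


Precision = TP / (TP + FP) = 27 / 37 = 27/37.

27/37


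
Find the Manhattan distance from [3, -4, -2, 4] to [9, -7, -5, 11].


d = sum of absolute differences: |3-9|=6 + |-4--7|=3 + |-2--5|=3 + |4-11|=7 = 19.

19


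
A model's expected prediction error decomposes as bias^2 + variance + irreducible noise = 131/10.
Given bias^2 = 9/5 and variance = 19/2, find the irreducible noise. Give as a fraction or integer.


Total error = bias^2 + variance + irreducible noise. So irreducible noise = 131/10 - 9/5 - 19/2 = 9/5.

9/5


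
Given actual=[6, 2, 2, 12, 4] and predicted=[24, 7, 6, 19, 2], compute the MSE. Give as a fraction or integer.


MSE = (1/5) * ((6-24)^2=324 + (2-7)^2=25 + (2-6)^2=16 + (12-19)^2=49 + (4-2)^2=4). Sum = 418. MSE = 418/5.

418/5


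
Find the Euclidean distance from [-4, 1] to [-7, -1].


d = sqrt(sum of squared differences). (-4--7)^2=9, (1--1)^2=4. Sum = 13.

sqrt(13)


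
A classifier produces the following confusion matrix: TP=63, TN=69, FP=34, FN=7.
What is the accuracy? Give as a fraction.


Accuracy = (TP + TN) / (TP + TN + FP + FN) = (63 + 69) / 173 = 132/173.

132/173


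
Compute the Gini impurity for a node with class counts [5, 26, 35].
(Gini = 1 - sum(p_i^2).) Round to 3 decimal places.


Total = 66. Proportions: 5/66, 26/66, 35/66. sum(p_i^2) = 0.4421. Gini = 1 - 0.4421 = 0.5579, which rounds to 0.558.

0.558


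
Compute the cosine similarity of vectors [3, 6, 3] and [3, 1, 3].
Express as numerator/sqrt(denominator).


dot = 24. |a|^2 = 54, |b|^2 = 19. cos = 24/sqrt(1026).

24/sqrt(1026)


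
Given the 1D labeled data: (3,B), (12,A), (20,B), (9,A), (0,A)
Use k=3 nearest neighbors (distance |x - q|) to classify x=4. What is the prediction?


Distances: |3-4|=1, |12-4|=8, |20-4|=16, |9-4|=5, |0-4|=4. 3 nearest: (3,B), (0,A), (9,A). Counts: {'B': 1, 'A': 2}. Majority class: A.

A
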